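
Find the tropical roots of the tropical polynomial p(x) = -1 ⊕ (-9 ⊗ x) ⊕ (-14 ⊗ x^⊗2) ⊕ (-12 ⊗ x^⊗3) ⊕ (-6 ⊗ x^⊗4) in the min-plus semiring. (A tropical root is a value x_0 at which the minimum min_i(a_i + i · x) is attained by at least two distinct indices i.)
Roots: {-6, -2, 5, 8}

Each tropical root is a break point of the lower envelope of the lines y = a_i + i · x (there are 5 lines, with slopes 0, 1, ..., 4). Only the lines that attain the minimum somewhere contribute to roots; other lines are dominated. Here the surviving (envelope) indices are i = 4, i = 3, i = 2, i = 1, i = 0.
Intersections between consecutive envelope lines give the roots: for adjacent envelope indices i < j the intersection is x = (a_i − a_j) / (j − i). Reading off the sorted break points: {-6, -2, 5, 8}.
Verification: at each break x_0, at least two indices attain the minimum of min_i(a_i + i · x_0).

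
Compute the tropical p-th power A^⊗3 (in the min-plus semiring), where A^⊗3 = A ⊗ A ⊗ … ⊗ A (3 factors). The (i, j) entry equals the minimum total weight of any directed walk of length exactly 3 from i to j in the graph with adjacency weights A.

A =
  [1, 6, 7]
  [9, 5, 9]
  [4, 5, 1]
A^⊗3 =
  [3, 8, 9]
  [11, 15, 11]
  [6, 7, 3]

Each entry (A^⊗3)_ij equals the minimum over all length-3 walks i = v_0 → v_1 → … → v_3 = j of Σ_t A[v_t][v_{t+1}]. For example, for (i, j) = (0, 2) we minimise over 9 possible intermediate vertex sequences; the minimum is 9, attained along the walk 0 → 0 → 0 → 2.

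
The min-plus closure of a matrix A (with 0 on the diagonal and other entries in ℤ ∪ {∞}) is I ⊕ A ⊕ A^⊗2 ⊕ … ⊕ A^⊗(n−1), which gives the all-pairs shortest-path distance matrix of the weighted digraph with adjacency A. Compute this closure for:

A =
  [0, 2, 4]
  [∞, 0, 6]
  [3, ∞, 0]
Closure =
  [0, 2, 4]
  [9, 0, 6]
  [3, 5, 0]

This is the Floyd-Warshall all-pairs shortest-path computation. For each intermediate vertex k = 0, 1, …, 2, update dist[i][j] ← min(dist[i][j], dist[i][k] + dist[k][j]). The final matrix gives, for each (i, j), the minimum total weight of any directed path from i to j (possibly empty when i = j).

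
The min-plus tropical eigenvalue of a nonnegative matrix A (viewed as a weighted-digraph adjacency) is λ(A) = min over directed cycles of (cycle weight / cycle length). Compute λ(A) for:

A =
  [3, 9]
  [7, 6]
λ(A) = 3

Enumerate directed cycles and compute their means (weight / length). Sample:
  cycle 0 → 0: weight = 3, length = 1, mean = 3/1 ≈ 3.000
  cycle 1 → 1: weight = 6, length = 1, mean = 6/1 ≈ 6.000
  cycle 0 → 1 → 0: weight = 16, length = 2, mean = 16/2 ≈ 8.000
  cycle 1 → 0 → 1: weight = 16, length = 2, mean = 16/2 ≈ 8.000
Minimum mean = 3.000, attained e.g. along the cycle 0 → 0 with weight 3 and length 1. So λ(A) = 3/1 = 3.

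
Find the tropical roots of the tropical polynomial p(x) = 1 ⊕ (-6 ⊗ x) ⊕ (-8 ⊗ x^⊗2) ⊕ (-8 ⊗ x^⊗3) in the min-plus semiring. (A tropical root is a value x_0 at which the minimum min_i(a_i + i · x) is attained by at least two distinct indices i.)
Roots: {0, 2, 7}

Each tropical root is a break point of the lower envelope of the lines y = a_i + i · x (there are 4 lines, with slopes 0, 1, ..., 3). Only the lines that attain the minimum somewhere contribute to roots; other lines are dominated. Here the surviving (envelope) indices are i = 3, i = 2, i = 1, i = 0.
Intersections between consecutive envelope lines give the roots: for adjacent envelope indices i < j the intersection is x = (a_i − a_j) / (j − i). Reading off the sorted break points: {0, 2, 7}.
Verification: at each break x_0, at least two indices attain the minimum of min_i(a_i + i · x_0).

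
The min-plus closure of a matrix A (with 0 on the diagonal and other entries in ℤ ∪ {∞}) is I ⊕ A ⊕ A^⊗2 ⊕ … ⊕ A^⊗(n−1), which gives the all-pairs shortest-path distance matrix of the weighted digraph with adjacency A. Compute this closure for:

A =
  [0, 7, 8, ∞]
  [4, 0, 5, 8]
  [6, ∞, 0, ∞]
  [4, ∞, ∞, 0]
Closure =
  [0, 7, 8, 15]
  [4, 0, 5, 8]
  [6, 13, 0, 21]
  [4, 11, 12, 0]

This is the Floyd-Warshall all-pairs shortest-path computation. For each intermediate vertex k = 0, 1, …, 3, update dist[i][j] ← min(dist[i][j], dist[i][k] + dist[k][j]). The final matrix gives, for each (i, j), the minimum total weight of any directed path from i to j (possibly empty when i = j).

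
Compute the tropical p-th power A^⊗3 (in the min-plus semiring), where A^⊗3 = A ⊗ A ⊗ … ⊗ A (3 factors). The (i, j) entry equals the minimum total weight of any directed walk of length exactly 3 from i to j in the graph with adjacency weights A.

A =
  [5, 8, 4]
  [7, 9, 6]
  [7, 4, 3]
A^⊗3 =
  [14, 11, 10]
  [16, 13, 12]
  [13, 10, 9]

Each entry (A^⊗3)_ij equals the minimum over all length-3 walks i = v_0 → v_1 → … → v_3 = j of Σ_t A[v_t][v_{t+1}]. For example, for (i, j) = (0, 2) we minimise over 9 possible intermediate vertex sequences; the minimum is 10, attained along the walk 0 → 2 → 2 → 2.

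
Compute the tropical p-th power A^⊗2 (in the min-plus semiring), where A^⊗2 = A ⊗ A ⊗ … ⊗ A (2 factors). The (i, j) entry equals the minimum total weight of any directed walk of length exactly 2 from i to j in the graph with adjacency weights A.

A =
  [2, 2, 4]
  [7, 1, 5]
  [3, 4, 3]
A^⊗2 =
  [4, 3, 6]
  [8, 2, 6]
  [5, 5, 6]

Each entry (A^⊗2)_ij equals the minimum over all length-2 walks i = v_0 → v_1 → … → v_2 = j of Σ_t A[v_t][v_{t+1}]. For example, for (i, j) = (0, 2) we minimise over 3 possible intermediate vertex sequences; the minimum is 6, attained along the walk 0 → 0 → 2.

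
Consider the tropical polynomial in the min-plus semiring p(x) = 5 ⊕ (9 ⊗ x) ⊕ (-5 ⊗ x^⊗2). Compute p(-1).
p(-1) = -7

A tropical monomial a ⊗ x^⊗i evaluates to a + i · x. Evaluating each term at x = -1:
  Term 0 contributes 5 + 0 · -1 = 5
  Term 1 contributes 9 + 1 · -1 = 8
  Term 2 contributes -5 + 2 · -1 = -7
p(-1) = ⊕ of these = min[5, 8, -7] = -7.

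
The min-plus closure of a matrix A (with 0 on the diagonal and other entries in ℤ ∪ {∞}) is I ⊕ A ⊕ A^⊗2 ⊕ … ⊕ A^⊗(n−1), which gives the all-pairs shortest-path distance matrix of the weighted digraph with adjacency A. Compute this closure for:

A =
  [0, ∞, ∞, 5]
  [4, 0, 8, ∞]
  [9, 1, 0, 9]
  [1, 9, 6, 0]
Closure =
  [0, 12, 11, 5]
  [4, 0, 8, 9]
  [5, 1, 0, 9]
  [1, 7, 6, 0]

This is the Floyd-Warshall all-pairs shortest-path computation. For each intermediate vertex k = 0, 1, …, 3, update dist[i][j] ← min(dist[i][j], dist[i][k] + dist[k][j]). The final matrix gives, for each (i, j), the minimum total weight of any directed path from i to j (possibly empty when i = j).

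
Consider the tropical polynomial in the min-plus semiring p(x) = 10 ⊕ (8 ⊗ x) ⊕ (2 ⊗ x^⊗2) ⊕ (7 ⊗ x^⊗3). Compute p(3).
p(3) = 8

A tropical monomial a ⊗ x^⊗i evaluates to a + i · x. Evaluating each term at x = 3:
  Term 0 contributes 10 + 0 · 3 = 10
  Term 1 contributes 8 + 1 · 3 = 11
  Term 2 contributes 2 + 2 · 3 = 8
  Term 3 contributes 7 + 3 · 3 = 16
p(3) = ⊕ of these = min[10, 11, 8, 16] = 8.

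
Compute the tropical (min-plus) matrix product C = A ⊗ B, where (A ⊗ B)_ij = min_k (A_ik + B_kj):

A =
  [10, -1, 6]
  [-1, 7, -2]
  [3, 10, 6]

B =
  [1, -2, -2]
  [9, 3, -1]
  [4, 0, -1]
A ⊗ B =
  [8, 2, -2]
  [0, -3, -3]
  [4, 1, 1]

Apply the min-plus product entry-by-entry:
  C[0][0] = min over k of (A[0][0] + B[0][0] = 10 + 1 = 11, A[0][1] + B[1][0] = -1 + 9 = 8, A[0][2] + B[2][0] = 6 + 4 = 10) = 8 (attained at k = 1)
  C[0][1] = min over k of (A[0][0] + B[0][1] = 10 + -2 = 8, A[0][1] + B[1][1] = -1 + 3 = 2, A[0][2] + B[2][1] = 6 + 0 = 6) = 2 (attained at k = 1)
  C[0][2] = min over k of (A[0][0] + B[0][2] = 10 + -2 = 8, A[0][1] + B[1][2] = -1 + -1 = -2, A[0][2] + B[2][2] = 6 + -1 = 5) = -2 (attained at k = 1)
  C[1][0] = min over k of (A[1][0] + B[0][0] = -1 + 1 = 0, A[1][1] + B[1][0] = 7 + 9 = 16, A[1][2] + B[2][0] = -2 + 4 = 2) = 0 (attained at k = 0)
  C[1][1] = min over k of (A[1][0] + B[0][1] = -1 + -2 = -3, A[1][1] + B[1][1] = 7 + 3 = 10, A[1][2] + B[2][1] = -2 + 0 = -2) = -3 (attained at k = 0)
  C[1][2] = min over k of (A[1][0] + B[0][2] = -1 + -2 = -3, A[1][1] + B[1][2] = 7 + -1 = 6, A[1][2] + B[2][2] = -2 + -1 = -3) = -3 (attained at k = 0)
  C[2][0] = min over k of (A[2][0] + B[0][0] = 3 + 1 = 4, A[2][1] + B[1][0] = 10 + 9 = 19, A[2][2] + B[2][0] = 6 + 4 = 10) = 4 (attained at k = 0)
  C[2][1] = min over k of (A[2][0] + B[0][1] = 3 + -2 = 1, A[2][1] + B[1][1] = 10 + 3 = 13, A[2][2] + B[2][1] = 6 + 0 = 6) = 1 (attained at k = 0)
  C[2][2] = min over k of (A[2][0] + B[0][2] = 3 + -2 = 1, A[2][1] + B[1][2] = 10 + -1 = 9, A[2][2] + B[2][2] = 6 + -1 = 5) = 1 (attained at k = 0)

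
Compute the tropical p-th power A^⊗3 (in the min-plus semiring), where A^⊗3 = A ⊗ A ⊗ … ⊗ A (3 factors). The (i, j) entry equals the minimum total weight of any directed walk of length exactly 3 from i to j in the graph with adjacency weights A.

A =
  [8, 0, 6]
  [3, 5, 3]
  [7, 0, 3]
A^⊗3 =
  [8, 3, 6]
  [6, 6, 6]
  [6, 3, 6]

Each entry (A^⊗3)_ij equals the minimum over all length-3 walks i = v_0 → v_1 → … → v_3 = j of Σ_t A[v_t][v_{t+1}]. For example, for (i, j) = (0, 2) we minimise over 9 possible intermediate vertex sequences; the minimum is 6, attained along the walk 0 → 1 → 2 → 2.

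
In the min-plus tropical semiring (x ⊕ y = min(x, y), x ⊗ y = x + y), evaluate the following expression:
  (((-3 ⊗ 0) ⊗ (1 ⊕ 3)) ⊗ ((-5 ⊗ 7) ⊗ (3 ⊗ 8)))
(((-3 ⊗ 0) ⊗ (1 ⊕ 3)) ⊗ ((-5 ⊗ 7) ⊗ (3 ⊗ 8))) = 11

Expand innermost to outermost. Recall ⊕ takes the minimum of its arguments and ⊗ takes their sum. Working out the expression (((-3 ⊗ 0) ⊗ (1 ⊕ 3)) ⊗ ((-5 ⊗ 7) ⊗ (3 ⊗ 8))) gives 11.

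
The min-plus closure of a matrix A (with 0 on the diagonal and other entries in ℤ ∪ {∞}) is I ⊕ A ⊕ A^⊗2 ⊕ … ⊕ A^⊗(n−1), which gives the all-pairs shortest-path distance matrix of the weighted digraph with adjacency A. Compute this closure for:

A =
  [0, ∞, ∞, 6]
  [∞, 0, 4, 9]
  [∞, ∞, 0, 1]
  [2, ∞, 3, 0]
Closure =
  [0, ∞, 9, 6]
  [7, 0, 4, 5]
  [3, ∞, 0, 1]
  [2, ∞, 3, 0]

This is the Floyd-Warshall all-pairs shortest-path computation. For each intermediate vertex k = 0, 1, …, 3, update dist[i][j] ← min(dist[i][j], dist[i][k] + dist[k][j]). The final matrix gives, for each (i, j), the minimum total weight of any directed path from i to j (possibly empty when i = j).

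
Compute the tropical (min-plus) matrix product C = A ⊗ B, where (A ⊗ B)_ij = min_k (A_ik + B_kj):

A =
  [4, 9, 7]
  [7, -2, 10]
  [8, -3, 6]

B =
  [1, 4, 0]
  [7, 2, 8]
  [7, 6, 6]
A ⊗ B =
  [5, 8, 4]
  [5, 0, 6]
  [4, -1, 5]

Apply the min-plus product entry-by-entry:
  C[0][0] = min over k of (A[0][0] + B[0][0] = 4 + 1 = 5, A[0][1] + B[1][0] = 9 + 7 = 16, A[0][2] + B[2][0] = 7 + 7 = 14) = 5 (attained at k = 0)
  C[0][1] = min over k of (A[0][0] + B[0][1] = 4 + 4 = 8, A[0][1] + B[1][1] = 9 + 2 = 11, A[0][2] + B[2][1] = 7 + 6 = 13) = 8 (attained at k = 0)
  C[0][2] = min over k of (A[0][0] + B[0][2] = 4 + 0 = 4, A[0][1] + B[1][2] = 9 + 8 = 17, A[0][2] + B[2][2] = 7 + 6 = 13) = 4 (attained at k = 0)
  C[1][0] = min over k of (A[1][0] + B[0][0] = 7 + 1 = 8, A[1][1] + B[1][0] = -2 + 7 = 5, A[1][2] + B[2][0] = 10 + 7 = 17) = 5 (attained at k = 1)
  C[1][1] = min over k of (A[1][0] + B[0][1] = 7 + 4 = 11, A[1][1] + B[1][1] = -2 + 2 = 0, A[1][2] + B[2][1] = 10 + 6 = 16) = 0 (attained at k = 1)
  C[1][2] = min over k of (A[1][0] + B[0][2] = 7 + 0 = 7, A[1][1] + B[1][2] = -2 + 8 = 6, A[1][2] + B[2][2] = 10 + 6 = 16) = 6 (attained at k = 1)
  C[2][0] = min over k of (A[2][0] + B[0][0] = 8 + 1 = 9, A[2][1] + B[1][0] = -3 + 7 = 4, A[2][2] + B[2][0] = 6 + 7 = 13) = 4 (attained at k = 1)
  C[2][1] = min over k of (A[2][0] + B[0][1] = 8 + 4 = 12, A[2][1] + B[1][1] = -3 + 2 = -1, A[2][2] + B[2][1] = 6 + 6 = 12) = -1 (attained at k = 1)
  C[2][2] = min over k of (A[2][0] + B[0][2] = 8 + 0 = 8, A[2][1] + B[1][2] = -3 + 8 = 5, A[2][2] + B[2][2] = 6 + 6 = 12) = 5 (attained at k = 1)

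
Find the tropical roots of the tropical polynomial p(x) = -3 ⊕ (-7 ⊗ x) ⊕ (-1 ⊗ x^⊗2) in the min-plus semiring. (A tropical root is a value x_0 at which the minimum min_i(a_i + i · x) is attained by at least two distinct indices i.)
Roots: {-6, 4}

Each tropical root is a break point of the lower envelope of the lines y = a_i + i · x (there are 3 lines, with slopes 0, 1, ..., 2). Only the lines that attain the minimum somewhere contribute to roots; other lines are dominated. Here the surviving (envelope) indices are i = 2, i = 1, i = 0.
Intersections between consecutive envelope lines give the roots: for adjacent envelope indices i < j the intersection is x = (a_i − a_j) / (j − i). Reading off the sorted break points: {-6, 4}.
Verification: at each break x_0, at least two indices attain the minimum of min_i(a_i + i · x_0).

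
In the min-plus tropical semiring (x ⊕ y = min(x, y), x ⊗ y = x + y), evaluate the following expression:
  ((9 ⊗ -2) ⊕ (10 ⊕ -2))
((9 ⊗ -2) ⊕ (10 ⊕ -2)) = -2

Expand innermost to outermost. Recall ⊕ takes the minimum of its arguments and ⊗ takes their sum. Working out the expression ((9 ⊗ -2) ⊕ (10 ⊕ -2)) gives -2.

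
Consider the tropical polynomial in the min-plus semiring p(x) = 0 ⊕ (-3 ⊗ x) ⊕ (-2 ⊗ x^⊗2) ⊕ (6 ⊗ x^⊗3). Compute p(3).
p(3) = 0

A tropical monomial a ⊗ x^⊗i evaluates to a + i · x. Evaluating each term at x = 3:
  Term 0 contributes 0 + 0 · 3 = 0
  Term 1 contributes -3 + 1 · 3 = 0
  Term 2 contributes -2 + 2 · 3 = 4
  Term 3 contributes 6 + 3 · 3 = 15
p(3) = ⊕ of these = min[0, 0, 4, 15] = 0.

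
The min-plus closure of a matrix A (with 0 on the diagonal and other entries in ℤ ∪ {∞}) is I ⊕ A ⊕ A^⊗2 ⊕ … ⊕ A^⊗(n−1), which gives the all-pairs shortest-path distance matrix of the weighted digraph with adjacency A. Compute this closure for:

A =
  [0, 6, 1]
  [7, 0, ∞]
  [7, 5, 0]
Closure =
  [0, 6, 1]
  [7, 0, 8]
  [7, 5, 0]

This is the Floyd-Warshall all-pairs shortest-path computation. For each intermediate vertex k = 0, 1, …, 2, update dist[i][j] ← min(dist[i][j], dist[i][k] + dist[k][j]). The final matrix gives, for each (i, j), the minimum total weight of any directed path from i to j (possibly empty when i = j).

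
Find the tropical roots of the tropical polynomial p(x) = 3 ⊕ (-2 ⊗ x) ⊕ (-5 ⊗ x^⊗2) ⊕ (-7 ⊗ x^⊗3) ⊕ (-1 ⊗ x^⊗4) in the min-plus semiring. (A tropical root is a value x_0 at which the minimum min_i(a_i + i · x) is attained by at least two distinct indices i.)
Roots: {-6, 2, 3, 5}

Each tropical root is a break point of the lower envelope of the lines y = a_i + i · x (there are 5 lines, with slopes 0, 1, ..., 4). Only the lines that attain the minimum somewhere contribute to roots; other lines are dominated. Here the surviving (envelope) indices are i = 4, i = 3, i = 2, i = 1, i = 0.
Intersections between consecutive envelope lines give the roots: for adjacent envelope indices i < j the intersection is x = (a_i − a_j) / (j − i). Reading off the sorted break points: {-6, 2, 3, 5}.
Verification: at each break x_0, at least two indices attain the minimum of min_i(a_i + i · x_0).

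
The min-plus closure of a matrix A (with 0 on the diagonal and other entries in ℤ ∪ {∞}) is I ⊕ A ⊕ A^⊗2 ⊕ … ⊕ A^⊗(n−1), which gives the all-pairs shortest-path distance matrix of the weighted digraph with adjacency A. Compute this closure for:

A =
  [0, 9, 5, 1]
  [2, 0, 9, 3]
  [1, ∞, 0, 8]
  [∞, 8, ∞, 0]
Closure =
  [0, 9, 5, 1]
  [2, 0, 7, 3]
  [1, 10, 0, 2]
  [10, 8, 15, 0]

This is the Floyd-Warshall all-pairs shortest-path computation. For each intermediate vertex k = 0, 1, …, 3, update dist[i][j] ← min(dist[i][j], dist[i][k] + dist[k][j]). The final matrix gives, for each (i, j), the minimum total weight of any directed path from i to j (possibly empty when i = j).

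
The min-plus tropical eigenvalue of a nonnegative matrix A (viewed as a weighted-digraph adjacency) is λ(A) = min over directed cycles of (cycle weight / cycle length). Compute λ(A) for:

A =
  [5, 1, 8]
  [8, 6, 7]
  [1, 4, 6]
λ(A) = 3

Enumerate directed cycles and compute their means (weight / length). Sample:
  cycle 0 → 0: weight = 5, length = 1, mean = 5/1 ≈ 5.000
  cycle 1 → 1: weight = 6, length = 1, mean = 6/1 ≈ 6.000
  cycle 2 → 2: weight = 6, length = 1, mean = 6/1 ≈ 6.000
  cycle 0 → 1 → 0: weight = 9, length = 2, mean = 9/2 ≈ 4.500
  cycle 0 → 2 → 0: weight = 9, length = 2, mean = 9/2 ≈ 4.500
  cycle 1 → 0 → 1: weight = 9, length = 2, mean = 9/2 ≈ 4.500
Minimum mean = 3.000, attained e.g. along the cycle 0 → 1 → 2 → 0 with weight 9 and length 3. So λ(A) = 9/3 = 3.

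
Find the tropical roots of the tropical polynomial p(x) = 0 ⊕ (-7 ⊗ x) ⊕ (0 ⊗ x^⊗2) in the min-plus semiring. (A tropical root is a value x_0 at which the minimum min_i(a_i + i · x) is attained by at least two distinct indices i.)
Roots: {-7, 7}

Each tropical root is a break point of the lower envelope of the lines y = a_i + i · x (there are 3 lines, with slopes 0, 1, ..., 2). Only the lines that attain the minimum somewhere contribute to roots; other lines are dominated. Here the surviving (envelope) indices are i = 2, i = 1, i = 0.
Intersections between consecutive envelope lines give the roots: for adjacent envelope indices i < j the intersection is x = (a_i − a_j) / (j − i). Reading off the sorted break points: {-7, 7}.
Verification: at each break x_0, at least two indices attain the minimum of min_i(a_i + i · x_0).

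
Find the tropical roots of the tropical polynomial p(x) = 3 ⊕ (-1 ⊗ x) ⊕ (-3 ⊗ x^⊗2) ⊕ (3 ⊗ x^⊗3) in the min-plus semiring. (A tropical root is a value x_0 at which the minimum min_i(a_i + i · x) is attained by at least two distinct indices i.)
Roots: {-6, 2, 4}

Each tropical root is a break point of the lower envelope of the lines y = a_i + i · x (there are 4 lines, with slopes 0, 1, ..., 3). Only the lines that attain the minimum somewhere contribute to roots; other lines are dominated. Here the surviving (envelope) indices are i = 3, i = 2, i = 1, i = 0.
Intersections between consecutive envelope lines give the roots: for adjacent envelope indices i < j the intersection is x = (a_i − a_j) / (j − i). Reading off the sorted break points: {-6, 2, 4}.
Verification: at each break x_0, at least two indices attain the minimum of min_i(a_i + i · x_0).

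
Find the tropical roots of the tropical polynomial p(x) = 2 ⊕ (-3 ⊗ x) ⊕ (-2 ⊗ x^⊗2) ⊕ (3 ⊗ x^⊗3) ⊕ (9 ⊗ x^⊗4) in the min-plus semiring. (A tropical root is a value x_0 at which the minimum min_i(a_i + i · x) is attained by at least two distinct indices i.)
Roots: {-6, -5, -1, 5}

Each tropical root is a break point of the lower envelope of the lines y = a_i + i · x (there are 5 lines, with slopes 0, 1, ..., 4). Only the lines that attain the minimum somewhere contribute to roots; other lines are dominated. Here the surviving (envelope) indices are i = 4, i = 3, i = 2, i = 1, i = 0.
Intersections between consecutive envelope lines give the roots: for adjacent envelope indices i < j the intersection is x = (a_i − a_j) / (j − i). Reading off the sorted break points: {-6, -5, -1, 5}.
Verification: at each break x_0, at least two indices attain the minimum of min_i(a_i + i · x_0).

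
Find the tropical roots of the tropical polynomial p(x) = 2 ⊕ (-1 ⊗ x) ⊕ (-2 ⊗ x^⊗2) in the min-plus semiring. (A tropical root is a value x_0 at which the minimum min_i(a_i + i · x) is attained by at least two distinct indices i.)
Roots: {1, 3}

Each tropical root is a break point of the lower envelope of the lines y = a_i + i · x (there are 3 lines, with slopes 0, 1, ..., 2). Only the lines that attain the minimum somewhere contribute to roots; other lines are dominated. Here the surviving (envelope) indices are i = 2, i = 1, i = 0.
Intersections between consecutive envelope lines give the roots: for adjacent envelope indices i < j the intersection is x = (a_i − a_j) / (j − i). Reading off the sorted break points: {1, 3}.
Verification: at each break x_0, at least two indices attain the minimum of min_i(a_i + i · x_0).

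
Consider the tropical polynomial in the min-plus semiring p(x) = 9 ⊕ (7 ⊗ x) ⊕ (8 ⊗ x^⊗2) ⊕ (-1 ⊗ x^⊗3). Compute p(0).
p(0) = -1

A tropical monomial a ⊗ x^⊗i evaluates to a + i · x. Evaluating each term at x = 0:
  Term 0 contributes 9 + 0 · 0 = 9
  Term 1 contributes 7 + 1 · 0 = 7
  Term 2 contributes 8 + 2 · 0 = 8
  Term 3 contributes -1 + 3 · 0 = -1
p(0) = ⊕ of these = min[9, 7, 8, -1] = -1.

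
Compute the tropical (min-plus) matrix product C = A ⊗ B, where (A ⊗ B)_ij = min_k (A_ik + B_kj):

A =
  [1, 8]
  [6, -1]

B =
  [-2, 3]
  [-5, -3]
A ⊗ B =
  [-1, 4]
  [-6, -4]

Apply the min-plus product entry-by-entry:
  C[0][0] = min over k of (A[0][0] + B[0][0] = 1 + -2 = -1, A[0][1] + B[1][0] = 8 + -5 = 3) = -1 (attained at k = 0)
  C[0][1] = min over k of (A[0][0] + B[0][1] = 1 + 3 = 4, A[0][1] + B[1][1] = 8 + -3 = 5) = 4 (attained at k = 0)
  C[1][0] = min over k of (A[1][0] + B[0][0] = 6 + -2 = 4, A[1][1] + B[1][0] = -1 + -5 = -6) = -6 (attained at k = 1)
  C[1][1] = min over k of (A[1][0] + B[0][1] = 6 + 3 = 9, A[1][1] + B[1][1] = -1 + -3 = -4) = -4 (attained at k = 1)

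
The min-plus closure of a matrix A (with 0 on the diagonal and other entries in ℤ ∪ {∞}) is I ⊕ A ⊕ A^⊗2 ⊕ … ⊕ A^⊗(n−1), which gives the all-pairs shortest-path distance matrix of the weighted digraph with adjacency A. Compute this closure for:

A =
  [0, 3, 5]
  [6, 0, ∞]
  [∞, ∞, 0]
Closure =
  [0, 3, 5]
  [6, 0, 11]
  [∞, ∞, 0]

This is the Floyd-Warshall all-pairs shortest-path computation. For each intermediate vertex k = 0, 1, …, 2, update dist[i][j] ← min(dist[i][j], dist[i][k] + dist[k][j]). The final matrix gives, for each (i, j), the minimum total weight of any directed path from i to j (possibly empty when i = j).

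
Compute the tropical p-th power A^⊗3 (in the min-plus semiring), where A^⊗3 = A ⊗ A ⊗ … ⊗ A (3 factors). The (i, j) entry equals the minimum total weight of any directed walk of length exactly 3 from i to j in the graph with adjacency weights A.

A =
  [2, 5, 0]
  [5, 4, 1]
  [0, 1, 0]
A^⊗3 =
  [0, 1, 0]
  [1, 2, 1]
  [0, 1, 0]

Each entry (A^⊗3)_ij equals the minimum over all length-3 walks i = v_0 → v_1 → … → v_3 = j of Σ_t A[v_t][v_{t+1}]. For example, for (i, j) = (0, 2) we minimise over 9 possible intermediate vertex sequences; the minimum is 0, attained along the walk 0 → 2 → 0 → 2.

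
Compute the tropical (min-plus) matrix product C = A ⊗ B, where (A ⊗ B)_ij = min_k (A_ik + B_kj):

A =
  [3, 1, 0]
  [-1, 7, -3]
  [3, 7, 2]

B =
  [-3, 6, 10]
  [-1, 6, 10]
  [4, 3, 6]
A ⊗ B =
  [0, 3, 6]
  [-4, 0, 3]
  [0, 5, 8]

Apply the min-plus product entry-by-entry:
  C[0][0] = min over k of (A[0][0] + B[0][0] = 3 + -3 = 0, A[0][1] + B[1][0] = 1 + -1 = 0, A[0][2] + B[2][0] = 0 + 4 = 4) = 0 (attained at k = 0)
  C[0][1] = min over k of (A[0][0] + B[0][1] = 3 + 6 = 9, A[0][1] + B[1][1] = 1 + 6 = 7, A[0][2] + B[2][1] = 0 + 3 = 3) = 3 (attained at k = 2)
  C[0][2] = min over k of (A[0][0] + B[0][2] = 3 + 10 = 13, A[0][1] + B[1][2] = 1 + 10 = 11, A[0][2] + B[2][2] = 0 + 6 = 6) = 6 (attained at k = 2)
  C[1][0] = min over k of (A[1][0] + B[0][0] = -1 + -3 = -4, A[1][1] + B[1][0] = 7 + -1 = 6, A[1][2] + B[2][0] = -3 + 4 = 1) = -4 (attained at k = 0)
  C[1][1] = min over k of (A[1][0] + B[0][1] = -1 + 6 = 5, A[1][1] + B[1][1] = 7 + 6 = 13, A[1][2] + B[2][1] = -3 + 3 = 0) = 0 (attained at k = 2)
  C[1][2] = min over k of (A[1][0] + B[0][2] = -1 + 10 = 9, A[1][1] + B[1][2] = 7 + 10 = 17, A[1][2] + B[2][2] = -3 + 6 = 3) = 3 (attained at k = 2)
  C[2][0] = min over k of (A[2][0] + B[0][0] = 3 + -3 = 0, A[2][1] + B[1][0] = 7 + -1 = 6, A[2][2] + B[2][0] = 2 + 4 = 6) = 0 (attained at k = 0)
  C[2][1] = min over k of (A[2][0] + B[0][1] = 3 + 6 = 9, A[2][1] + B[1][1] = 7 + 6 = 13, A[2][2] + B[2][1] = 2 + 3 = 5) = 5 (attained at k = 2)
  C[2][2] = min over k of (A[2][0] + B[0][2] = 3 + 10 = 13, A[2][1] + B[1][2] = 7 + 10 = 17, A[2][2] + B[2][2] = 2 + 6 = 8) = 8 (attained at k = 2)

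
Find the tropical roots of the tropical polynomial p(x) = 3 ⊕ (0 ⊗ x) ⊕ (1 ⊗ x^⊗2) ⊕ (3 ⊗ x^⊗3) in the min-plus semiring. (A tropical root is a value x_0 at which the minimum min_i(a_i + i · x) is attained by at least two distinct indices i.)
Roots: {-2, -1, 3}

Each tropical root is a break point of the lower envelope of the lines y = a_i + i · x (there are 4 lines, with slopes 0, 1, ..., 3). Only the lines that attain the minimum somewhere contribute to roots; other lines are dominated. Here the surviving (envelope) indices are i = 3, i = 2, i = 1, i = 0.
Intersections between consecutive envelope lines give the roots: for adjacent envelope indices i < j the intersection is x = (a_i − a_j) / (j − i). Reading off the sorted break points: {-2, -1, 3}.
Verification: at each break x_0, at least two indices attain the minimum of min_i(a_i + i · x_0).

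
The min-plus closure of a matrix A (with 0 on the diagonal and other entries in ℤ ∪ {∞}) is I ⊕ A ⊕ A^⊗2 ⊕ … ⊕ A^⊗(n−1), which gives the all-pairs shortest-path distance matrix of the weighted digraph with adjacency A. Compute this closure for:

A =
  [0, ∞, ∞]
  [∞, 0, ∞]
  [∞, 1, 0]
Closure =
  [0, ∞, ∞]
  [∞, 0, ∞]
  [∞, 1, 0]

This is the Floyd-Warshall all-pairs shortest-path computation. For each intermediate vertex k = 0, 1, …, 2, update dist[i][j] ← min(dist[i][j], dist[i][k] + dist[k][j]). The final matrix gives, for each (i, j), the minimum total weight of any directed path from i to j (possibly empty when i = j).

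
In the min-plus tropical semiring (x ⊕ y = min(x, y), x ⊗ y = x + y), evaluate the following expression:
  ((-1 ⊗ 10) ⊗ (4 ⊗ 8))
((-1 ⊗ 10) ⊗ (4 ⊗ 8)) = 21

Expand innermost to outermost. Recall ⊕ takes the minimum of its arguments and ⊗ takes their sum. Working out the expression ((-1 ⊗ 10) ⊗ (4 ⊗ 8)) gives 21.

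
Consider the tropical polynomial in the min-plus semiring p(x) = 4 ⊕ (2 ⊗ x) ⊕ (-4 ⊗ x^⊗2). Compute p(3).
p(3) = 2

A tropical monomial a ⊗ x^⊗i evaluates to a + i · x. Evaluating each term at x = 3:
  Term 0 contributes 4 + 0 · 3 = 4
  Term 1 contributes 2 + 1 · 3 = 5
  Term 2 contributes -4 + 2 · 3 = 2
p(3) = ⊕ of these = min[4, 5, 2] = 2.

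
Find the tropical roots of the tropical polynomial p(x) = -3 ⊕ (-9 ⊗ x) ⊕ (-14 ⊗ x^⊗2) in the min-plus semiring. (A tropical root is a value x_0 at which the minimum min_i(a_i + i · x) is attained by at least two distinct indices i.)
Roots: {5, 6}

Each tropical root is a break point of the lower envelope of the lines y = a_i + i · x (there are 3 lines, with slopes 0, 1, ..., 2). Only the lines that attain the minimum somewhere contribute to roots; other lines are dominated. Here the surviving (envelope) indices are i = 2, i = 1, i = 0.
Intersections between consecutive envelope lines give the roots: for adjacent envelope indices i < j the intersection is x = (a_i − a_j) / (j − i). Reading off the sorted break points: {5, 6}.
Verification: at each break x_0, at least two indices attain the minimum of min_i(a_i + i · x_0).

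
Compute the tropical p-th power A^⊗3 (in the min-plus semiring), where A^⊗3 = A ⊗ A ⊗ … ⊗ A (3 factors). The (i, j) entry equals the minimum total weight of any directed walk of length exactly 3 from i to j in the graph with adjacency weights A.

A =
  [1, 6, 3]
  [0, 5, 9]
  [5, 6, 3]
A^⊗3 =
  [3, 8, 5]
  [2, 7, 4]
  [7, 12, 9]

Each entry (A^⊗3)_ij equals the minimum over all length-3 walks i = v_0 → v_1 → … → v_3 = j of Σ_t A[v_t][v_{t+1}]. For example, for (i, j) = (0, 2) we minimise over 9 possible intermediate vertex sequences; the minimum is 5, attained along the walk 0 → 0 → 0 → 2.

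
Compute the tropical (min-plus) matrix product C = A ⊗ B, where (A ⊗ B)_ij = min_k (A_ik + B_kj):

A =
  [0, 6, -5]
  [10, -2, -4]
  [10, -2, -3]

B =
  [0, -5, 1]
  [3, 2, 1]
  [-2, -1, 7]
A ⊗ B =
  [-7, -6, 1]
  [-6, -5, -1]
  [-5, -4, -1]

Apply the min-plus product entry-by-entry:
  C[0][0] = min over k of (A[0][0] + B[0][0] = 0 + 0 = 0, A[0][1] + B[1][0] = 6 + 3 = 9, A[0][2] + B[2][0] = -5 + -2 = -7) = -7 (attained at k = 2)
  C[0][1] = min over k of (A[0][0] + B[0][1] = 0 + -5 = -5, A[0][1] + B[1][1] = 6 + 2 = 8, A[0][2] + B[2][1] = -5 + -1 = -6) = -6 (attained at k = 2)
  C[0][2] = min over k of (A[0][0] + B[0][2] = 0 + 1 = 1, A[0][1] + B[1][2] = 6 + 1 = 7, A[0][2] + B[2][2] = -5 + 7 = 2) = 1 (attained at k = 0)
  C[1][0] = min over k of (A[1][0] + B[0][0] = 10 + 0 = 10, A[1][1] + B[1][0] = -2 + 3 = 1, A[1][2] + B[2][0] = -4 + -2 = -6) = -6 (attained at k = 2)
  C[1][1] = min over k of (A[1][0] + B[0][1] = 10 + -5 = 5, A[1][1] + B[1][1] = -2 + 2 = 0, A[1][2] + B[2][1] = -4 + -1 = -5) = -5 (attained at k = 2)
  C[1][2] = min over k of (A[1][0] + B[0][2] = 10 + 1 = 11, A[1][1] + B[1][2] = -2 + 1 = -1, A[1][2] + B[2][2] = -4 + 7 = 3) = -1 (attained at k = 1)
  C[2][0] = min over k of (A[2][0] + B[0][0] = 10 + 0 = 10, A[2][1] + B[1][0] = -2 + 3 = 1, A[2][2] + B[2][0] = -3 + -2 = -5) = -5 (attained at k = 2)
  C[2][1] = min over k of (A[2][0] + B[0][1] = 10 + -5 = 5, A[2][1] + B[1][1] = -2 + 2 = 0, A[2][2] + B[2][1] = -3 + -1 = -4) = -4 (attained at k = 2)
  C[2][2] = min over k of (A[2][0] + B[0][2] = 10 + 1 = 11, A[2][1] + B[1][2] = -2 + 1 = -1, A[2][2] + B[2][2] = -3 + 7 = 4) = -1 (attained at k = 1)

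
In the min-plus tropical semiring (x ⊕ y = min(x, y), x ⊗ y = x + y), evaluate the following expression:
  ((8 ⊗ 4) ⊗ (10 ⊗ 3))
((8 ⊗ 4) ⊗ (10 ⊗ 3)) = 25

Expand innermost to outermost. Recall ⊕ takes the minimum of its arguments and ⊗ takes their sum. Working out the expression ((8 ⊗ 4) ⊗ (10 ⊗ 3)) gives 25.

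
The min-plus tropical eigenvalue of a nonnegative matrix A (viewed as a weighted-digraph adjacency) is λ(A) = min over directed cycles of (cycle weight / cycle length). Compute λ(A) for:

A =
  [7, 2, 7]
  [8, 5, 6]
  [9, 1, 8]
λ(A) = 7/2

Enumerate directed cycles and compute their means (weight / length). Sample:
  cycle 0 → 0: weight = 7, length = 1, mean = 7/1 ≈ 7.000
  cycle 1 → 1: weight = 5, length = 1, mean = 5/1 ≈ 5.000
  cycle 2 → 2: weight = 8, length = 1, mean = 8/1 ≈ 8.000
  cycle 0 → 1 → 0: weight = 10, length = 2, mean = 10/2 ≈ 5.000
  cycle 0 → 2 → 0: weight = 16, length = 2, mean = 16/2 ≈ 8.000
  cycle 1 → 0 → 1: weight = 10, length = 2, mean = 10/2 ≈ 5.000
Minimum mean = 3.500, attained e.g. along the cycle 1 → 2 → 1 with weight 7 and length 2. So λ(A) = 7/2 = 7/2.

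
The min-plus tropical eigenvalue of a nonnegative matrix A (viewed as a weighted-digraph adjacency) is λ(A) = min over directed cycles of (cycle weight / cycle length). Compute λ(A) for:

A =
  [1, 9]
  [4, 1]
λ(A) = 1

Enumerate directed cycles and compute their means (weight / length). Sample:
  cycle 0 → 0: weight = 1, length = 1, mean = 1/1 ≈ 1.000
  cycle 1 → 1: weight = 1, length = 1, mean = 1/1 ≈ 1.000
  cycle 0 → 1 → 0: weight = 13, length = 2, mean = 13/2 ≈ 6.500
  cycle 1 → 0 → 1: weight = 13, length = 2, mean = 13/2 ≈ 6.500
Minimum mean = 1.000, attained e.g. along the cycle 0 → 0 with weight 1 and length 1. So λ(A) = 1/1 = 1.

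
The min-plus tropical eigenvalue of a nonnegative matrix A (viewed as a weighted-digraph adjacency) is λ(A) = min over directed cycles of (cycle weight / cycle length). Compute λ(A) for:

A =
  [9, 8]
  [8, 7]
λ(A) = 7

Enumerate directed cycles and compute their means (weight / length). Sample:
  cycle 0 → 0: weight = 9, length = 1, mean = 9/1 ≈ 9.000
  cycle 1 → 1: weight = 7, length = 1, mean = 7/1 ≈ 7.000
  cycle 0 → 1 → 0: weight = 16, length = 2, mean = 16/2 ≈ 8.000
  cycle 1 → 0 → 1: weight = 16, length = 2, mean = 16/2 ≈ 8.000
Minimum mean = 7.000, attained e.g. along the cycle 1 → 1 with weight 7 and length 1. So λ(A) = 7/1 = 7.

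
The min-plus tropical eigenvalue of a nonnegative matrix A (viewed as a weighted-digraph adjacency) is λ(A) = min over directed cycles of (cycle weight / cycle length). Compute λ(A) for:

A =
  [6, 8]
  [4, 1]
λ(A) = 1

Enumerate directed cycles and compute their means (weight / length). Sample:
  cycle 0 → 0: weight = 6, length = 1, mean = 6/1 ≈ 6.000
  cycle 1 → 1: weight = 1, length = 1, mean = 1/1 ≈ 1.000
  cycle 0 → 1 → 0: weight = 12, length = 2, mean = 12/2 ≈ 6.000
  cycle 1 → 0 → 1: weight = 12, length = 2, mean = 12/2 ≈ 6.000
Minimum mean = 1.000, attained e.g. along the cycle 1 → 1 with weight 1 and length 1. So λ(A) = 1/1 = 1.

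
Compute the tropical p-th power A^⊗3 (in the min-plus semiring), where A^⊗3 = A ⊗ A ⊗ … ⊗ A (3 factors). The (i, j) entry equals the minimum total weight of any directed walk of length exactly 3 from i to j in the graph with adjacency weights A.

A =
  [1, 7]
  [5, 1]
A^⊗3 =
  [3, 9]
  [7, 3]

Each entry (A^⊗3)_ij equals the minimum over all length-3 walks i = v_0 → v_1 → … → v_3 = j of Σ_t A[v_t][v_{t+1}]. For example, for (i, j) = (0, 1) we minimise over 4 possible intermediate vertex sequences; the minimum is 9, attained along the walk 0 → 0 → 0 → 1.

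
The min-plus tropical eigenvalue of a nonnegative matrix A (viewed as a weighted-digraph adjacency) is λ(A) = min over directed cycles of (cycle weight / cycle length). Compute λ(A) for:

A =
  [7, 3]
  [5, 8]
λ(A) = 4

Enumerate directed cycles and compute their means (weight / length). Sample:
  cycle 0 → 0: weight = 7, length = 1, mean = 7/1 ≈ 7.000
  cycle 1 → 1: weight = 8, length = 1, mean = 8/1 ≈ 8.000
  cycle 0 → 1 → 0: weight = 8, length = 2, mean = 8/2 ≈ 4.000
  cycle 1 → 0 → 1: weight = 8, length = 2, mean = 8/2 ≈ 4.000
Minimum mean = 4.000, attained e.g. along the cycle 0 → 1 → 0 with weight 8 and length 2. So λ(A) = 8/2 = 4.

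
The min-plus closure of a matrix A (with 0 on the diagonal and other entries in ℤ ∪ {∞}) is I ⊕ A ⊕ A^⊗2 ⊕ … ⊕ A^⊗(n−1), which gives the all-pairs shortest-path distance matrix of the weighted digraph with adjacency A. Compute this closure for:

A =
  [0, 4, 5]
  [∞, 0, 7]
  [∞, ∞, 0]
Closure =
  [0, 4, 5]
  [∞, 0, 7]
  [∞, ∞, 0]

This is the Floyd-Warshall all-pairs shortest-path computation. For each intermediate vertex k = 0, 1, …, 2, update dist[i][j] ← min(dist[i][j], dist[i][k] + dist[k][j]). The final matrix gives, for each (i, j), the minimum total weight of any directed path from i to j (possibly empty when i = j).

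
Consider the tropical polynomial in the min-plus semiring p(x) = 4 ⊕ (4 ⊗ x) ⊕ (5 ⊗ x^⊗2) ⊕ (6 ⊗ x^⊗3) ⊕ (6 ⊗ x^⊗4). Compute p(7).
p(7) = 4

A tropical monomial a ⊗ x^⊗i evaluates to a + i · x. Evaluating each term at x = 7:
  Term 0 contributes 4 + 0 · 7 = 4
  Term 1 contributes 4 + 1 · 7 = 11
  Term 2 contributes 5 + 2 · 7 = 19
  Term 3 contributes 6 + 3 · 7 = 27
  Term 4 contributes 6 + 4 · 7 = 34
p(7) = ⊕ of these = min[4, 11, 19, 27, 34] = 4.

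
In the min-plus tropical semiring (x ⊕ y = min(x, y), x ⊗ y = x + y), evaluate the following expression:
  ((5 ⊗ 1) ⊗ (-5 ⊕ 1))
((5 ⊗ 1) ⊗ (-5 ⊕ 1)) = 1

Expand innermost to outermost. Recall ⊕ takes the minimum of its arguments and ⊗ takes their sum. Working out the expression ((5 ⊗ 1) ⊗ (-5 ⊕ 1)) gives 1.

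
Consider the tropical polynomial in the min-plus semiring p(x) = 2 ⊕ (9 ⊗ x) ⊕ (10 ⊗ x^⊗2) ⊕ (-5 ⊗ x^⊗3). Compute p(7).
p(7) = 2

A tropical monomial a ⊗ x^⊗i evaluates to a + i · x. Evaluating each term at x = 7:
  Term 0 contributes 2 + 0 · 7 = 2
  Term 1 contributes 9 + 1 · 7 = 16
  Term 2 contributes 10 + 2 · 7 = 24
  Term 3 contributes -5 + 3 · 7 = 16
p(7) = ⊕ of these = min[2, 16, 24, 16] = 2.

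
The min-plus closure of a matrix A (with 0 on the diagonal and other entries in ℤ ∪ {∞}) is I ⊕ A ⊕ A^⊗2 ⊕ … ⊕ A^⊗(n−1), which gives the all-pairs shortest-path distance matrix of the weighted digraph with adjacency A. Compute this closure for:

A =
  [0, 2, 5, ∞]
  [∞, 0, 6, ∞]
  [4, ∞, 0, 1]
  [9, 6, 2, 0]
Closure =
  [0, 2, 5, 6]
  [10, 0, 6, 7]
  [4, 6, 0, 1]
  [6, 6, 2, 0]

This is the Floyd-Warshall all-pairs shortest-path computation. For each intermediate vertex k = 0, 1, …, 3, update dist[i][j] ← min(dist[i][j], dist[i][k] + dist[k][j]). The final matrix gives, for each (i, j), the minimum total weight of any directed path from i to j (possibly empty when i = j).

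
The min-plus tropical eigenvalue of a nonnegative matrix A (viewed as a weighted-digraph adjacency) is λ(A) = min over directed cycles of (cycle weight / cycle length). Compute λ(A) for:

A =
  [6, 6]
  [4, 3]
λ(A) = 3

Enumerate directed cycles and compute their means (weight / length). Sample:
  cycle 0 → 0: weight = 6, length = 1, mean = 6/1 ≈ 6.000
  cycle 1 → 1: weight = 3, length = 1, mean = 3/1 ≈ 3.000
  cycle 0 → 1 → 0: weight = 10, length = 2, mean = 10/2 ≈ 5.000
  cycle 1 → 0 → 1: weight = 10, length = 2, mean = 10/2 ≈ 5.000
Minimum mean = 3.000, attained e.g. along the cycle 1 → 1 with weight 3 and length 1. So λ(A) = 3/1 = 3.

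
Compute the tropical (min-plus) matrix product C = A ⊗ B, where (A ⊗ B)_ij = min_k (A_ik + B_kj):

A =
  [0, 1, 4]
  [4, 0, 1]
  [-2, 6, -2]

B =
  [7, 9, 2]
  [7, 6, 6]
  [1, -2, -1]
A ⊗ B =
  [5, 2, 2]
  [2, -1, 0]
  [-1, -4, -3]

Apply the min-plus product entry-by-entry:
  C[0][0] = min over k of (A[0][0] + B[0][0] = 0 + 7 = 7, A[0][1] + B[1][0] = 1 + 7 = 8, A[0][2] + B[2][0] = 4 + 1 = 5) = 5 (attained at k = 2)
  C[0][1] = min over k of (A[0][0] + B[0][1] = 0 + 9 = 9, A[0][1] + B[1][1] = 1 + 6 = 7, A[0][2] + B[2][1] = 4 + -2 = 2) = 2 (attained at k = 2)
  C[0][2] = min over k of (A[0][0] + B[0][2] = 0 + 2 = 2, A[0][1] + B[1][2] = 1 + 6 = 7, A[0][2] + B[2][2] = 4 + -1 = 3) = 2 (attained at k = 0)
  C[1][0] = min over k of (A[1][0] + B[0][0] = 4 + 7 = 11, A[1][1] + B[1][0] = 0 + 7 = 7, A[1][2] + B[2][0] = 1 + 1 = 2) = 2 (attained at k = 2)
  C[1][1] = min over k of (A[1][0] + B[0][1] = 4 + 9 = 13, A[1][1] + B[1][1] = 0 + 6 = 6, A[1][2] + B[2][1] = 1 + -2 = -1) = -1 (attained at k = 2)
  C[1][2] = min over k of (A[1][0] + B[0][2] = 4 + 2 = 6, A[1][1] + B[1][2] = 0 + 6 = 6, A[1][2] + B[2][2] = 1 + -1 = 0) = 0 (attained at k = 2)
  C[2][0] = min over k of (A[2][0] + B[0][0] = -2 + 7 = 5, A[2][1] + B[1][0] = 6 + 7 = 13, A[2][2] + B[2][0] = -2 + 1 = -1) = -1 (attained at k = 2)
  C[2][1] = min over k of (A[2][0] + B[0][1] = -2 + 9 = 7, A[2][1] + B[1][1] = 6 + 6 = 12, A[2][2] + B[2][1] = -2 + -2 = -4) = -4 (attained at k = 2)
  C[2][2] = min over k of (A[2][0] + B[0][2] = -2 + 2 = 0, A[2][1] + B[1][2] = 6 + 6 = 12, A[2][2] + B[2][2] = -2 + -1 = -3) = -3 (attained at k = 2)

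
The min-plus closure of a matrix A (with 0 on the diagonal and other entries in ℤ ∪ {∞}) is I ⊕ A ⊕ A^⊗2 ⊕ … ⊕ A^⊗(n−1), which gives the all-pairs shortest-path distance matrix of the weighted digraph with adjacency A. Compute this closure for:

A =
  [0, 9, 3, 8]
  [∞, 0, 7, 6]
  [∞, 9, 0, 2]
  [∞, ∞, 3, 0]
Closure =
  [0, 9, 3, 5]
  [∞, 0, 7, 6]
  [∞, 9, 0, 2]
  [∞, 12, 3, 0]

This is the Floyd-Warshall all-pairs shortest-path computation. For each intermediate vertex k = 0, 1, …, 3, update dist[i][j] ← min(dist[i][j], dist[i][k] + dist[k][j]). The final matrix gives, for each (i, j), the minimum total weight of any directed path from i to j (possibly empty when i = j).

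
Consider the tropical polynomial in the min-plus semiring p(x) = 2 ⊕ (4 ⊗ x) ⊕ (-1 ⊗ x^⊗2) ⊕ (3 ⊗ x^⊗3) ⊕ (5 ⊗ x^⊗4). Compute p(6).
p(6) = 2

A tropical monomial a ⊗ x^⊗i evaluates to a + i · x. Evaluating each term at x = 6:
  Term 0 contributes 2 + 0 · 6 = 2
  Term 1 contributes 4 + 1 · 6 = 10
  Term 2 contributes -1 + 2 · 6 = 11
  Term 3 contributes 3 + 3 · 6 = 21
  Term 4 contributes 5 + 4 · 6 = 29
p(6) = ⊕ of these = min[2, 10, 11, 21, 29] = 2.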